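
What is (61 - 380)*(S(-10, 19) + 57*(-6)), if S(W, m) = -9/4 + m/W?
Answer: 2208437/20 ≈ 1.1042e+5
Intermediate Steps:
S(W, m) = -9/4 + m/W (S(W, m) = -9*¼ + m/W = -9/4 + m/W)
(61 - 380)*(S(-10, 19) + 57*(-6)) = (61 - 380)*((-9/4 + 19/(-10)) + 57*(-6)) = -319*((-9/4 + 19*(-⅒)) - 342) = -319*((-9/4 - 19/10) - 342) = -319*(-83/20 - 342) = -319*(-6923/20) = 2208437/20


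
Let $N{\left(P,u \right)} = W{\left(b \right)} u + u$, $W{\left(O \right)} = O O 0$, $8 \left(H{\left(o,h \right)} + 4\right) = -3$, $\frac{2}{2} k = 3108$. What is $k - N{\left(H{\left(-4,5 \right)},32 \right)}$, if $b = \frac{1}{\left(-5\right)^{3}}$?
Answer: $3076$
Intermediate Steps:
$b = - \frac{1}{125}$ ($b = \frac{1}{-125} = - \frac{1}{125} \approx -0.008$)
$k = 3108$
$H{\left(o,h \right)} = - \frac{35}{8}$ ($H{\left(o,h \right)} = -4 + \frac{1}{8} \left(-3\right) = -4 - \frac{3}{8} = - \frac{35}{8}$)
$W{\left(O \right)} = 0$ ($W{\left(O \right)} = O^{2} \cdot 0 = 0$)
$N{\left(P,u \right)} = u$ ($N{\left(P,u \right)} = 0 u + u = 0 + u = u$)
$k - N{\left(H{\left(-4,5 \right)},32 \right)} = 3108 - 32 = 3076$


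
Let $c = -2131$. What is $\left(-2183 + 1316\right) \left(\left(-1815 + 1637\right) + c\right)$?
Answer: $2001903$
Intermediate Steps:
$\left(-2183 + 1316\right) \left(\left(-1815 + 1637\right) + c\right) = \left(-2183 + 1316\right) \left(\left(-1815 + 1637\right) - 2131\right) = - 867 \left(-178 - 2131\right) = \left(-867\right) \left(-2309\right) = 2001903$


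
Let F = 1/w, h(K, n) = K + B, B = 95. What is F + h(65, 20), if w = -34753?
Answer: 5560479/34753 ≈ 160.00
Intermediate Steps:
h(K, n) = 95 + K (h(K, n) = K + 95 = 95 + K)
F = -1/34753 (F = 1/(-34753) = -1/34753 ≈ -2.8774e-5)
F + h(65, 20) = -1/34753 + (95 + 65) = -1/34753 + 160 = 5560479/34753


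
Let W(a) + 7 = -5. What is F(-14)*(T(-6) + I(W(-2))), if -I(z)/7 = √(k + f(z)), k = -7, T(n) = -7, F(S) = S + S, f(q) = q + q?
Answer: 196 + 196*I*√31 ≈ 196.0 + 1091.3*I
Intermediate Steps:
f(q) = 2*q
W(a) = -12 (W(a) = -7 - 5 = -12)
F(S) = 2*S
I(z) = -7*√(-7 + 2*z)
F(-14)*(T(-6) + I(W(-2))) = (2*(-14))*(-7 - 7*√(-7 + 2*(-12))) = -28*(-7 - 7*√(-7 - 24)) = -28*(-7 - 7*I*√31) = 196 + 196*I*√31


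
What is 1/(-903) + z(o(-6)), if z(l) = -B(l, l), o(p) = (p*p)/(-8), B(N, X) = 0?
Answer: -1/903 ≈ -0.0011074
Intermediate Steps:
o(p) = -p**2/8 (o(p) = p**2*(-1/8) = -p**2/8)
z(l) = 0 (z(l) = -1*0 = 0)
1/(-903) + z(o(-6)) = 1/(-903) + 0 = -1/903 + 0 = -1/903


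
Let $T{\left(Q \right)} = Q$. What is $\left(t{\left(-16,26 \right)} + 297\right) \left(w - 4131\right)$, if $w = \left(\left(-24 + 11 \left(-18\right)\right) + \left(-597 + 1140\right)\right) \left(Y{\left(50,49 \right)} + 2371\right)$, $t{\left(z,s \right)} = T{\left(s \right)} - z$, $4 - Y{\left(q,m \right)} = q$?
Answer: $251603766$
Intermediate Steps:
$Y{\left(q,m \right)} = 4 - q$
$t{\left(z,s \right)} = s - z$
$w = 746325$ ($w = \left(\left(-24 + 11 \left(-18\right)\right) + \left(-597 + 1140\right)\right) \left(\left(4 - 50\right) + 2371\right) = \left(\left(-24 - 198\right) + 543\right) \left(\left(4 - 50\right) + 2371\right) = \left(-222 + 543\right) \left(-46 + 2371\right) = 321 \cdot 2325 = 746325$)
$\left(t{\left(-16,26 \right)} + 297\right) \left(w - 4131\right) = \left(\left(26 - -16\right) + 297\right) \left(746325 - 4131\right) = \left(\left(26 + 16\right) + 297\right) 742194 = \left(42 + 297\right) 742194 = 339 \cdot 742194 = 251603766$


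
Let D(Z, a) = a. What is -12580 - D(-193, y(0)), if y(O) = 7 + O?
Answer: -12587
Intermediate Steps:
-12580 - D(-193, y(0)) = -12580 - (7 + 0) = -12580 - 1*7 = -12580 - 7 = -12587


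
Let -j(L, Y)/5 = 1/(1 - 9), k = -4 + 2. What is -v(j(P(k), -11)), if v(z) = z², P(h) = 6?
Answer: -25/64 ≈ -0.39063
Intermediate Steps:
k = -2
j(L, Y) = 5/8 (j(L, Y) = -5/(1 - 9) = -5/(-8) = -5*(-⅛) = 5/8)
-v(j(P(k), -11)) = -(5/8)² = -1*25/64 = -25/64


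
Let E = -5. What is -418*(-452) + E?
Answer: 188931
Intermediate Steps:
-418*(-452) + E = -418*(-452) - 5 = 188936 - 5 = 188931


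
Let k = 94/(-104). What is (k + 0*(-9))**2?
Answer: 2209/2704 ≈ 0.81694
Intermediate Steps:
k = -47/52 (k = 94*(-1/104) = -47/52 ≈ -0.90385)
(k + 0*(-9))**2 = (-47/52 + 0*(-9))**2 = (-47/52 + 0)**2 = (-47/52)**2 = 2209/2704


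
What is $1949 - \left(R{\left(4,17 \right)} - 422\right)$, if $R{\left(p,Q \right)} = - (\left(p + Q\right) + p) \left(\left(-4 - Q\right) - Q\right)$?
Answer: $1421$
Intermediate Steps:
$R{\left(p,Q \right)} = \left(-4 - 2 Q\right) \left(- Q - 2 p\right)$ ($R{\left(p,Q \right)} = - (\left(Q + p\right) + p) \left(-4 - 2 Q\right) = - (Q + 2 p) \left(-4 - 2 Q\right) = \left(- Q - 2 p\right) \left(-4 - 2 Q\right) = \left(-4 - 2 Q\right) \left(- Q - 2 p\right)$)
$1949 - \left(R{\left(4,17 \right)} - 422\right) = 1949 - \left(\left(2 \cdot 17^{2} + 4 \cdot 17 + 8 \cdot 4 + 4 \cdot 17 \cdot 4\right) - 422\right) = 1949 - \left(\left(2 \cdot 289 + 68 + 32 + 272\right) - 422\right) = 1949 - \left(\left(578 + 68 + 32 + 272\right) - 422\right) = 1949 - \left(950 - 422\right) = 1949 - 528 = 1421$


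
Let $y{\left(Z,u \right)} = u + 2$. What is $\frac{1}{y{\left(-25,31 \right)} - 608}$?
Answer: $- \frac{1}{575} \approx -0.0017391$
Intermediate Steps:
$y{\left(Z,u \right)} = 2 + u$
$\frac{1}{y{\left(-25,31 \right)} - 608} = \frac{1}{\left(2 + 31\right) - 608} = \frac{1}{33 - 608} = \frac{1}{-575} = - \frac{1}{575}$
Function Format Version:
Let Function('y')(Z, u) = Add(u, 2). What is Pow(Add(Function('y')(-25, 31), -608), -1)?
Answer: Rational(-1, 575) ≈ -0.0017391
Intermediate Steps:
Function('y')(Z, u) = Add(2, u)
Pow(Add(Function('y')(-25, 31), -608), -1) = Pow(Add(Add(2, 31), -608), -1) = Pow(Add(33, -608), -1) = Pow(-575, -1) = Rational(-1, 575)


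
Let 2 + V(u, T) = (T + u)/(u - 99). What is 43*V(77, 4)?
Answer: -5375/22 ≈ -244.32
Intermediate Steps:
V(u, T) = -2 + (T + u)/(-99 + u) (V(u, T) = -2 + (T + u)/(u - 99) = -2 + (T + u)/(-99 + u))
43*V(77, 4) = 43*((198 + 4 - 1*77)/(-99 + 77)) = 43*((198 + 4 - 77)/(-22)) = 43*(-1/22*125) = 43*(-125/22) = -5375/22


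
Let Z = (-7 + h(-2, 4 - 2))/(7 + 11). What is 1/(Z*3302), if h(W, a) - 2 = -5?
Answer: -9/16510 ≈ -0.00054512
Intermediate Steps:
h(W, a) = -3 (h(W, a) = 2 - 5 = -3)
Z = -5/9 (Z = (-7 - 3)/(7 + 11) = -10/18 = -10*1/18 = -5/9 ≈ -0.55556)
1/(Z*3302) = 1/(-5/9*3302) = 1/(-16510/9) = -9/16510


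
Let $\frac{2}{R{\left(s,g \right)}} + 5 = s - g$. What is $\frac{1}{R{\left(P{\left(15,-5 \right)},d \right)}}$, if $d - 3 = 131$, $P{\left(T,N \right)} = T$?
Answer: $-62$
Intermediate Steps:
$d = 134$ ($d = 3 + 131 = 134$)
$R{\left(s,g \right)} = \frac{2}{-5 + s - g}$ ($R{\left(s,g \right)} = \frac{2}{-5 - \left(g - s\right)} = \frac{2}{-5 + s - g}$)
$\frac{1}{R{\left(P{\left(15,-5 \right)},d \right)}} = \frac{1}{2 \frac{1}{-5 + 15 - 134}} = \frac{1}{2 \frac{1}{-124}} = \frac{1}{2 \left(- \frac{1}{124}\right)} = \frac{1}{- \frac{1}{62}} = -62$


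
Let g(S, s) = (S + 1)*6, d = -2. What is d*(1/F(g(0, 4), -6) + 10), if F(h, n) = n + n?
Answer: -119/6 ≈ -19.833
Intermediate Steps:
g(S, s) = 6 + 6*S (g(S, s) = (1 + S)*6 = 6 + 6*S)
F(h, n) = 2*n
d*(1/F(g(0, 4), -6) + 10) = -2*(1/(2*(-6)) + 10) = -2*(1/(-12) + 10) = -2*(-1/12 + 10) = -2*119/12 = -119/6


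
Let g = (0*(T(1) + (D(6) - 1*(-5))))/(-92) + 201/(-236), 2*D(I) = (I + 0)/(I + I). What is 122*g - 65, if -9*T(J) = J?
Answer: -19931/118 ≈ -168.91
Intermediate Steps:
D(I) = ¼ (D(I) = ((I + 0)/(I + I))/2 = (I/((2*I)))/2 = (I*(1/(2*I)))/2 = (½)*(½) = ¼)
T(J) = -J/9
g = -201/236 (g = (0*(-⅑*1 + (¼ - 1*(-5))))/(-92) + 201/(-236) = (0*(-⅑ + (¼ + 5)))*(-1/92) + 201*(-1/236) = (0*(-⅑ + 21/4))*(-1/92) - 201/236 = (0*(185/36))*(-1/92) - 201/236 = 0*(-1/92) - 201/236 = 0 - 201/236 = -201/236 ≈ -0.85170)
122*g - 65 = 122*(-201/236) - 65 = -12261/118 - 65 = -19931/118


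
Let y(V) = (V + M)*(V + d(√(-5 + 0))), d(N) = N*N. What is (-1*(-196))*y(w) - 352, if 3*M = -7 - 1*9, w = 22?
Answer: 165544/3 ≈ 55181.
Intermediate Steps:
d(N) = N²
M = -16/3 (M = (-7 - 1*9)/3 = (-7 - 9)/3 = (⅓)*(-16) = -16/3 ≈ -5.3333)
y(V) = (-5 + V)*(-16/3 + V) (y(V) = (V - 16/3)*(V + (√(-5 + 0))²) = (-16/3 + V)*(V + (√(-5))²) = (-16/3 + V)*(V + (I*√5)²) = (-16/3 + V)*(V - 5) = (-16/3 + V)*(-5 + V) = (-5 + V)*(-16/3 + V))
(-1*(-196))*y(w) - 352 = (-1*(-196))*(80/3 + 22² - 31/3*22) - 352 = 196*(80/3 + 484 - 682/3) - 352 = 196*(850/3) - 352 = 166600/3 - 352 = 165544/3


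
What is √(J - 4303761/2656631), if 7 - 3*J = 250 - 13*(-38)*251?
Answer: I*√2630580954403979190/7969893 ≈ 203.5*I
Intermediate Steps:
J = -124237/3 (J = 7/3 - (250 - 13*(-38)*251)/3 = 7/3 - (250 + 494*251)/3 = 7/3 - (250 + 123994)/3 = 7/3 - ⅓*124244 = 7/3 - 124244/3 = -124237/3 ≈ -41412.)
√(J - 4303761/2656631) = √(-124237/3 - 4303761/2656631) = √(-330064776830/7969893) = I*√2630580954403979190/7969893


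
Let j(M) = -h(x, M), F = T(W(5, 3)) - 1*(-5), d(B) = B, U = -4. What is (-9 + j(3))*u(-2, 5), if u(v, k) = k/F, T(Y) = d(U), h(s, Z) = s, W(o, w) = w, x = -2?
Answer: -35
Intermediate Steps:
T(Y) = -4
F = 1 (F = -4 - 1*(-5) = -4 + 5 = 1)
u(v, k) = k (u(v, k) = k/1 = k*1 = k)
j(M) = 2 (j(M) = -1*(-2) = 2)
(-9 + j(3))*u(-2, 5) = (-9 + 2)*5 = -7*5 = -35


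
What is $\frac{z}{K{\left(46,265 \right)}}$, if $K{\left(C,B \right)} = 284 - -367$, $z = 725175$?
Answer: $\frac{241725}{217} \approx 1113.9$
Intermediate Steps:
$K{\left(C,B \right)} = 651$ ($K{\left(C,B \right)} = 284 + 367 = 651$)
$\frac{z}{K{\left(46,265 \right)}} = \frac{725175}{651} = 725175 \cdot \frac{1}{651} = \frac{241725}{217}$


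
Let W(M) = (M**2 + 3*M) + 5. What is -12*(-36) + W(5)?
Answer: 477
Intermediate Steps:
W(M) = 5 + M**2 + 3*M
-12*(-36) + W(5) = -12*(-36) + (5 + 5**2 + 3*5) = 432 + (5 + 25 + 15) = 432 + 45 = 477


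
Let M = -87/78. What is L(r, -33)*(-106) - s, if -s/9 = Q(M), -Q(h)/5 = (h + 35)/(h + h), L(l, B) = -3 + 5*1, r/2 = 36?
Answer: 27349/58 ≈ 471.53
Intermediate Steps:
r = 72 (r = 2*36 = 72)
M = -29/26 (M = -87*1/78 = -29/26 ≈ -1.1154)
L(l, B) = 2 (L(l, B) = -3 + 5 = 2)
Q(h) = -5*(35 + h)/(2*h) (Q(h) = -5*(h + 35)/(h + h) = -5*(35 + h)/(2*h))
s = -39645/58 (s = -45*(-35 - 1*(-29/26))/(2*(-29/26)) = -45*(-26)*(-35 + 29/26)/(2*29) = -45*(-26)*(-881)/(2*29*26) = -9*4405/58 = -39645/58 ≈ -683.53)
L(r, -33)*(-106) - s = 2*(-106) - 1*(-39645/58) = -212 + 39645/58 = 27349/58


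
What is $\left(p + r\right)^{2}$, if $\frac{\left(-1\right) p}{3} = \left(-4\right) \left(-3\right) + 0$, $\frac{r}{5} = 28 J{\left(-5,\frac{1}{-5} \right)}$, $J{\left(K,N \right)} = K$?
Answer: $541696$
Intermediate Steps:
$r = -700$ ($r = 5 \cdot 28 \left(-5\right) = 5 \left(-140\right) = -700$)
$p = -36$ ($p = - 3 \left(\left(-4\right) \left(-3\right) + 0\right) = - 3 \left(12 + 0\right) = \left(-3\right) 12 = -36$)
$\left(p + r\right)^{2} = \left(-36 - 700\right)^{2} = \left(-736\right)^{2} = 541696$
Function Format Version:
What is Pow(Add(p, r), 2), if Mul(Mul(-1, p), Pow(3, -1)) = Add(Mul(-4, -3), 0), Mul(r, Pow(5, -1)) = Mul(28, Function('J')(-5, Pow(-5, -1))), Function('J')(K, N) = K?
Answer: 541696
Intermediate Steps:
r = -700 (r = Mul(5, Mul(28, -5)) = Mul(5, -140) = -700)
p = -36 (p = Mul(-3, Add(Mul(-4, -3), 0)) = Mul(-3, Add(12, 0)) = Mul(-3, 12) = -36)
Pow(Add(p, r), 2) = Pow(Add(-36, -700), 2) = Pow(-736, 2) = 541696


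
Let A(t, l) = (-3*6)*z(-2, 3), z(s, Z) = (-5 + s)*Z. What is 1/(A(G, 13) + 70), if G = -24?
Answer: 1/448 ≈ 0.0022321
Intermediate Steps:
z(s, Z) = Z*(-5 + s)
A(t, l) = 378 (A(t, l) = (-3*6)*(3*(-5 - 2)) = -54*(-7) = -18*(-21) = 378)
1/(A(G, 13) + 70) = 1/(378 + 70) = 1/448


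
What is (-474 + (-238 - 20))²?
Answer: 535824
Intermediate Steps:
(-474 + (-238 - 20))² = (-474 - 258)² = (-732)² = 535824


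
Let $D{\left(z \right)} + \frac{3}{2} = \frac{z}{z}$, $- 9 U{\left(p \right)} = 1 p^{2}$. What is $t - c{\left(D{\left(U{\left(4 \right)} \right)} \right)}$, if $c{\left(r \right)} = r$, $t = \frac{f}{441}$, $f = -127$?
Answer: $\frac{187}{882} \approx 0.21202$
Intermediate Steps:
$U{\left(p \right)} = - \frac{p^{2}}{9}$ ($U{\left(p \right)} = - \frac{1 p^{2}}{9} = - \frac{p^{2}}{9}$)
$D{\left(z \right)} = - \frac{1}{2}$ ($D{\left(z \right)} = - \frac{3}{2} + \frac{z}{z} = - \frac{3}{2} + 1 = - \frac{1}{2}$)
$t = - \frac{127}{441} \approx -0.28798$
$t - c{\left(D{\left(U{\left(4 \right)} \right)} \right)} = - \frac{127}{441} - - \frac{1}{2} = - \frac{127}{441} + \frac{1}{2} = \frac{187}{882}$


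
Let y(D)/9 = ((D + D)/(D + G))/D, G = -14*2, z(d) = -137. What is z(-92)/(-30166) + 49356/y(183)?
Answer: 12820851797/30166 ≈ 4.2501e+5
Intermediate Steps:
G = -28
y(D) = 18/(-28 + D) (y(D) = 9*(((D + D)/(D - 28))/D) = 9*(((2*D)/(-28 + D))/D) = 9*((2*D/(-28 + D))/D) = 9*(2/(-28 + D)) = 18/(-28 + D))
z(-92)/(-30166) + 49356/y(183) = -137/(-30166) + 49356/((18/(-28 + 183))) = -137*(-1/30166) + 49356/((18/155)) = 137/30166 + 49356/((18*(1/155))) = 137/30166 + 49356/(18/155) = 137/30166 + 49356*(155/18) = 137/30166 + 425010 = 12820851797/30166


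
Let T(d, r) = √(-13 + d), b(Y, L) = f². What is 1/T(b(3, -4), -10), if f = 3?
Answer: -I/2 ≈ -0.5*I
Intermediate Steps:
b(Y, L) = 9 (b(Y, L) = 3² = 9)
1/T(b(3, -4), -10) = 1/(√(-13 + 9)) = 1/(√(-4)) = 1/(2*I) = -I/2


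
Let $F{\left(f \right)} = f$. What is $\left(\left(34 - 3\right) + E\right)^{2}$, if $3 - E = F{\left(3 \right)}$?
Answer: $961$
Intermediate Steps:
$E = 0$ ($E = 3 - 3 = 0$)
$\left(\left(34 - 3\right) + E\right)^{2} = \left(\left(34 - 3\right) + 0\right)^{2} = \left(31 + 0\right)^{2} = 31^{2} = 961$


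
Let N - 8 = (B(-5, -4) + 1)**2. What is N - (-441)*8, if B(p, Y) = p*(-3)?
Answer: 3792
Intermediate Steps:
B(p, Y) = -3*p
N = 264 (N = 8 + (-3*(-5) + 1)**2 = 8 + (15 + 1)**2 = 8 + 16**2 = 8 + 256 = 264)
N - (-441)*8 = 264 - (-441)*8 = 264 - 1*(-3528) = 264 + 3528 = 3792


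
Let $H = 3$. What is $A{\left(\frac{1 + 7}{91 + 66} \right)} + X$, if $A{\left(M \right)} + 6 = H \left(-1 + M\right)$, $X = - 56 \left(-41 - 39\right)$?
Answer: $\frac{701971}{157} \approx 4471.2$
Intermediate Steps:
$X = 4480$ ($X = \left(-56\right) \left(-80\right) = 4480$)
$A{\left(M \right)} = -9 + 3 M$ ($A{\left(M \right)} = -6 + 3 \left(-1 + M\right) = -6 + \left(-3 + 3 M\right) = -9 + 3 M$)
$A{\left(\frac{1 + 7}{91 + 66} \right)} + X = \left(-9 + 3 \frac{1 + 7}{91 + 66}\right) + 4480 = \left(-9 + 3 \cdot \frac{8}{157}\right) + 4480 = \left(-9 + \frac{24}{157}\right) + 4480 = - \frac{1389}{157} + 4480 = \frac{701971}{157}$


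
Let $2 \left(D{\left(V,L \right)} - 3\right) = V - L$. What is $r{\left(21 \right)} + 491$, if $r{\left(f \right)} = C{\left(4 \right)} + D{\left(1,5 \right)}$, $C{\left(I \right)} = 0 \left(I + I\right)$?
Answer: $492$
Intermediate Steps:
$C{\left(I \right)} = 0$ ($C{\left(I \right)} = 0 \cdot 2 I = 0$)
$D{\left(V,L \right)} = 3 + \frac{V}{2} - \frac{L}{2}$ ($D{\left(V,L \right)} = 3 + \frac{V - L}{2} = 3 - \left(\frac{L}{2} - \frac{V}{2}\right) = 3 + \frac{V}{2} - \frac{L}{2}$)
$r{\left(f \right)} = 1$ ($r{\left(f \right)} = 0 + \left(3 + \frac{1}{2} \cdot 1 - \frac{5}{2}\right) = 0 + \left(3 + \frac{1}{2} - \frac{5}{2}\right) = 0 + 1 = 1$)
$r{\left(21 \right)} + 491 = 1 + 491 = 492$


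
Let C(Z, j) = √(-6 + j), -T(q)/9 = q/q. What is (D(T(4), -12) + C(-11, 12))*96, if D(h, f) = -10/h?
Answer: 320/3 + 96*√6 ≈ 341.82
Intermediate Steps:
T(q) = -9 (T(q) = -9*q/q = -9*1 = -9)
(D(T(4), -12) + C(-11, 12))*96 = (-10/(-9) + √(-6 + 12))*96 = (-10*(-⅑) + √6)*96 = (10/9 + √6)*96 = 320/3 + 96*√6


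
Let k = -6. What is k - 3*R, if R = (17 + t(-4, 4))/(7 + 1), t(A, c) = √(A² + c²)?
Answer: -99/8 - 3*√2/2 ≈ -14.496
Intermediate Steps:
R = 17/8 + √2/2 (R = (17 + √((-4)² + 4²))/(7 + 1) = (17 + √(16 + 16))/8 = (17 + √32)*(⅛) = (17 + 4*√2)*(⅛) = 17/8 + √2/2 ≈ 2.8321)
k - 3*R = -6 - 3*(17/8 + √2/2) = -6 + (-51/8 - 3*√2/2) = -99/8 - 3*√2/2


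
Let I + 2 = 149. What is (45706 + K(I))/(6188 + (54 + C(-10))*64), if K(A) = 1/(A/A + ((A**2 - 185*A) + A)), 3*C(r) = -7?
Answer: 745647681/154895992 ≈ 4.8139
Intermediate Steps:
I = 147 (I = -2 + 149 = 147)
C(r) = -7/3 (C(r) = (1/3)*(-7) = -7/3)
K(A) = 1/(1 + A**2 - 184*A) (K(A) = 1/(1 + (A**2 - 184*A)) = 1/(1 + A**2 - 184*A))
(45706 + K(I))/(6188 + (54 + C(-10))*64) = (45706 + 1/(1 + 147**2 - 184*147))/(6188 + (54 - 7/3)*64) = (45706 + 1/(1 + 21609 - 27048))/(6188 + (155/3)*64) = (45706 + 1/(-5438))/(6188 + 9920/3) = (45706 - 1/5438)/(28484/3) = (248549227/5438)*(3/28484) = 745647681/154895992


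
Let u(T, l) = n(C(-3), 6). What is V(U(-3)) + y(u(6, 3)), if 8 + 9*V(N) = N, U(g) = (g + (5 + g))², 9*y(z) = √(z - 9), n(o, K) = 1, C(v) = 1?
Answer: -7/9 + 2*I*√2/9 ≈ -0.77778 + 0.31427*I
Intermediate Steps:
u(T, l) = 1
y(z) = √(-9 + z)/9 (y(z) = √(z - 9)/9 = √(-9 + z)/9)
U(g) = (5 + 2*g)²
V(N) = -8/9 + N/9
V(U(-3)) + y(u(6, 3)) = (-8/9 + (5 + 2*(-3))²/9) + √(-9 + 1)/9 = (-8/9 + (5 - 6)²/9) + √(-8)/9 = (-8/9 + (⅑)*(-1)²) + (2*I*√2)/9 = (-8/9 + (⅑)*1) + 2*I*√2/9 = (-8/9 + ⅑) + 2*I*√2/9 = -7/9 + 2*I*√2/9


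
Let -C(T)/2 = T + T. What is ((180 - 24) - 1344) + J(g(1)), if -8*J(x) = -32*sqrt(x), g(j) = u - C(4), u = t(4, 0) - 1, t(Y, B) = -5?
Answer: -1188 + 4*sqrt(10) ≈ -1175.4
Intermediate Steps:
C(T) = -4*T (C(T) = -2*(T + T) = -4*T)
u = -6 (u = -5 - 1 = -6)
g(j) = 10 (g(j) = -6 - (-4)*4 = -6 - 1*(-16) = -6 + 16 = 10)
J(x) = 4*sqrt(x) (J(x) = -(-4)*sqrt(x) = 4*sqrt(x))
((180 - 24) - 1344) + J(g(1)) = ((180 - 24) - 1344) + 4*sqrt(10) = (156 - 1344) + 4*sqrt(10) = -1188 + 4*sqrt(10)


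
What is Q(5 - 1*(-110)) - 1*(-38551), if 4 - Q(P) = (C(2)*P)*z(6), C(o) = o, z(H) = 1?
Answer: 38325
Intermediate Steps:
Q(P) = 4 - 2*P
Q(5 - 1*(-110)) - 1*(-38551) = (4 - 2*(5 - 1*(-110))) - 1*(-38551) = (4 - 2*(5 + 110)) + 38551 = (4 - 2*115) + 38551 = (4 - 230) + 38551 = -226 + 38551 = 38325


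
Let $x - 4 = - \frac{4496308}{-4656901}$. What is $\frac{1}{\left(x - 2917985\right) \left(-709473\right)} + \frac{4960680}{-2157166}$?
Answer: $- \frac{23912578625678311471998577}{10398453757075807263362907} \approx -2.2996$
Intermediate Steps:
$x = \frac{23123912}{4656901}$ ($x = 4 - \frac{4496308}{-4656901} = 4 - - \frac{4496308}{4656901} = 4 + \frac{4496308}{4656901} = \frac{23123912}{4656901} \approx 4.9655$)
$\frac{1}{\left(x - 2917985\right) \left(-709473\right)} + \frac{4960680}{-2157166} = \frac{1}{\left(\frac{23123912}{4656901} - 2917985\right) \left(-709473\right)} + \frac{4960680}{-2157166} = \frac{1}{- \frac{13588744140573}{4656901}} \left(- \frac{1}{709473}\right) + 4960680 \left(- \frac{1}{2157166}\right) = \left(- \frac{4656901}{13588744140573}\right) \left(- \frac{1}{709473}\right) - \frac{2480340}{1078583} = \frac{4656901}{9640847071644748029} - \frac{2480340}{1078583} = - \frac{23912578625678311471998577}{10398453757075807263362907}$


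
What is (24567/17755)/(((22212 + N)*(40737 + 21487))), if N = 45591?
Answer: 8189/24969293699120 ≈ 3.2796e-10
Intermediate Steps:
(24567/17755)/(((22212 + N)*(40737 + 21487))) = (24567/17755)/(((22212 + 45591)*(40737 + 21487))) = (24567*(1/17755))/((67803*62224)) = (24567/17755)/4218973872 = (24567/17755)*(1/4218973872) = 8189/24969293699120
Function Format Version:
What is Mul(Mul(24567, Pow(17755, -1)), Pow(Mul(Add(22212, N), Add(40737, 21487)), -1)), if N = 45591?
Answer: Rational(8189, 24969293699120) ≈ 3.2796e-10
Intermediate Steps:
Mul(Mul(24567, Pow(17755, -1)), Pow(Mul(Add(22212, N), Add(40737, 21487)), -1)) = Mul(Mul(24567, Pow(17755, -1)), Pow(Mul(Add(22212, 45591), Add(40737, 21487)), -1)) = Mul(Mul(24567, Rational(1, 17755)), Pow(Mul(67803, 62224), -1)) = Mul(Rational(24567, 17755), Pow(4218973872, -1)) = Mul(Rational(24567, 17755), Rational(1, 4218973872)) = Rational(8189, 24969293699120)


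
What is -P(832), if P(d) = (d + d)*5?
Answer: -8320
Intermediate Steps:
P(d) = 10*d (P(d) = (2*d)*5 = 10*d)
-P(832) = -10*832 = -1*8320 = -8320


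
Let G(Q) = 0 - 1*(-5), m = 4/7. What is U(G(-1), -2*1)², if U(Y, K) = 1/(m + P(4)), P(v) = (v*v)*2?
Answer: 49/51984 ≈ 0.00094260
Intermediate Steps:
P(v) = 2*v² (P(v) = v²*2 = 2*v²)
m = 4/7 (m = 4*(⅐) = 4/7 ≈ 0.57143)
G(Q) = 5 (G(Q) = 0 + 5 = 5)
U(Y, K) = 7/228 (U(Y, K) = 1/(4/7 + 2*4²) = 1/(4/7 + 2*16) = 1/(4/7 + 32) = 1/(228/7) = 7/228)
U(G(-1), -2*1)² = (7/228)² = 49/51984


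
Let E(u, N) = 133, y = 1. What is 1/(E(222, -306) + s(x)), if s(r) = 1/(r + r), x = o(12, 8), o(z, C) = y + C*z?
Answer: 194/25803 ≈ 0.0075185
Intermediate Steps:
o(z, C) = 1 + C*z
x = 97 (x = 1 + 8*12 = 1 + 96 = 97)
s(r) = 1/(2*r)
1/(E(222, -306) + s(x)) = 1/(133 + (½)/97) = 1/(133 + (½)*(1/97)) = 1/(133 + 1/194) = 1/(25803/194) = 194/25803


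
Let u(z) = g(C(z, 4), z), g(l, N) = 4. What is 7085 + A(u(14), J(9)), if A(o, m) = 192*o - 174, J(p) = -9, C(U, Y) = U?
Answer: 7679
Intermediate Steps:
u(z) = 4
A(o, m) = -174 + 192*o
7085 + A(u(14), J(9)) = 7085 + (-174 + 192*4) = 7085 + (-174 + 768) = 7085 + 594 = 7679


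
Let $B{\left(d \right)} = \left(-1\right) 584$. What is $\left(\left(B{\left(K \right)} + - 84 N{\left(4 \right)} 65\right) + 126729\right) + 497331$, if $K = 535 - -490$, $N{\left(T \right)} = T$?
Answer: $601636$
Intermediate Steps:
$K = 1025$ ($K = 535 + 490 = 1025$)
$B{\left(d \right)} = -584$
$\left(\left(B{\left(K \right)} + - 84 N{\left(4 \right)} 65\right) + 126729\right) + 497331 = \left(\left(-584 + \left(-84\right) 4 \cdot 65\right) + 126729\right) + 497331 = \left(\left(-584 - 21840\right) + 126729\right) + 497331 = \left(-22424 + 126729\right) + 497331 = 104305 + 497331 = 601636$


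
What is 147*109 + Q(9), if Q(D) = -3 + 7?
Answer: 16027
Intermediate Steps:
Q(D) = 4
147*109 + Q(9) = 147*109 + 4 = 16023 + 4 = 16027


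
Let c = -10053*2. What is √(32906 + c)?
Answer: 80*√2 ≈ 113.14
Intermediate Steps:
c = -20106
√(32906 + c) = √(32906 - 20106) = √12800 = 80*√2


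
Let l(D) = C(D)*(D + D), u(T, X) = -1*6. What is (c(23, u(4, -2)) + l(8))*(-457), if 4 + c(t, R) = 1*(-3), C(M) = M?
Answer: -55297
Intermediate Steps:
u(T, X) = -6
c(t, R) = -7 (c(t, R) = -4 + 1*(-3) = -4 - 3 = -7)
l(D) = 2*D² (l(D) = D*(D + D) = D*(2*D) = 2*D²)
(c(23, u(4, -2)) + l(8))*(-457) = (-7 + 2*8²)*(-457) = (-7 + 2*64)*(-457) = (-7 + 128)*(-457) = 121*(-457) = -55297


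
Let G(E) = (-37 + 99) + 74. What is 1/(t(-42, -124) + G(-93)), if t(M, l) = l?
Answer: 1/12 ≈ 0.083333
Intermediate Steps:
G(E) = 136 (G(E) = 62 + 74 = 136)
1/(t(-42, -124) + G(-93)) = 1/(-124 + 136) = 1/12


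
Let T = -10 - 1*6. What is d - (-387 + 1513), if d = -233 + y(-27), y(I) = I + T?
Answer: -1402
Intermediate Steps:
T = -16 (T = -10 - 6 = -16)
y(I) = -16 + I (y(I) = I - 16 = -16 + I)
d = -276 (d = -233 + (-16 - 27) = -233 - 43 = -276)
d - (-387 + 1513) = -276 - (-387 + 1513) = -276 - 1*1126 = -276 - 1126 = -1402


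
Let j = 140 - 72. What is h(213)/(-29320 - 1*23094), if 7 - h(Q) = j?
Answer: 61/52414 ≈ 0.0011638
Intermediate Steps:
j = 68
h(Q) = -61 (h(Q) = 7 - 1*68 = 7 - 68 = -61)
h(213)/(-29320 - 1*23094) = -61/(-29320 - 1*23094) = -61/(-29320 - 23094) = -61/(-52414) = -61*(-1/52414) = 61/52414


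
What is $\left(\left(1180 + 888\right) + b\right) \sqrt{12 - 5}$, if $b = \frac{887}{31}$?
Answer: $\frac{64995 \sqrt{7}}{31} \approx 5547.1$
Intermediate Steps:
$b = \frac{887}{31}$ ($b = 887 \cdot \frac{1}{31} = \frac{887}{31} \approx 28.613$)
$\left(\left(1180 + 888\right) + b\right) \sqrt{12 - 5} = \left(\left(1180 + 888\right) + \frac{887}{31}\right) \sqrt{12 - 5} = \left(2068 + \frac{887}{31}\right) \sqrt{7} = \frac{64995 \sqrt{7}}{31}$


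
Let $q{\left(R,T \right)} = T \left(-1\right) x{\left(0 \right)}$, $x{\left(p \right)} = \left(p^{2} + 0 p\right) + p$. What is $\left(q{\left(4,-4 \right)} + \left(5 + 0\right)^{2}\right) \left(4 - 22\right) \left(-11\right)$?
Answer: $4950$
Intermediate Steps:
$x{\left(p \right)} = p + p^{2}$ ($x{\left(p \right)} = \left(p^{2} + 0\right) + p = p^{2} + p = p + p^{2}$)
$q{\left(R,T \right)} = 0$ ($q{\left(R,T \right)} = T \left(-1\right) 0 \left(1 + 0\right) = - T 0 \cdot 1 = - T 0 = 0$)
$\left(q{\left(4,-4 \right)} + \left(5 + 0\right)^{2}\right) \left(4 - 22\right) \left(-11\right) = \left(0 + \left(5 + 0\right)^{2}\right) \left(4 - 22\right) \left(-11\right) = \left(0 + 5^{2}\right) \left(-18\right) \left(-11\right) = \left(0 + 25\right) \left(-18\right) \left(-11\right) = 25 \left(-18\right) \left(-11\right) = \left(-450\right) \left(-11\right) = 4950$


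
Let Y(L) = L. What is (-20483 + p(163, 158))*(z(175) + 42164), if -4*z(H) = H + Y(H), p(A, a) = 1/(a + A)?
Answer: -92218251571/107 ≈ -8.6185e+8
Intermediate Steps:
p(A, a) = 1/(A + a)
z(H) = -H/2 (z(H) = -(H + H)/4 = -H/2)
(-20483 + p(163, 158))*(z(175) + 42164) = (-20483 + 1/(163 + 158))*(-½*175 + 42164) = (-20483 + 1/321)*(-175/2 + 42164) = (-20483 + 1/321)*(84153/2) = -6575042/321*84153/2 = -92218251571/107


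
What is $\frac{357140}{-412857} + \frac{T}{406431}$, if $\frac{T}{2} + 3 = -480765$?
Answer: $- \frac{20078875396}{6214736421} \approx -3.2309$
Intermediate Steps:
$T = -961536$ ($T = -6 + 2 \left(-480765\right) = -6 - 961530 = -961536$)
$\frac{357140}{-412857} + \frac{T}{406431} = \frac{357140}{-412857} - \frac{961536}{406431} = 357140 \left(- \frac{1}{412857}\right) - \frac{320512}{135477} = - \frac{357140}{412857} - \frac{320512}{135477} = - \frac{20078875396}{6214736421}$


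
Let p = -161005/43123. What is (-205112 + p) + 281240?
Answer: 3282706739/43123 ≈ 76124.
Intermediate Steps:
p = -161005/43123 (p = -161005*1/43123 = -161005/43123 ≈ -3.7336)
(-205112 + p) + 281240 = (-205112 - 161005/43123) + 281240 = -8845205781/43123 + 281240 = 3282706739/43123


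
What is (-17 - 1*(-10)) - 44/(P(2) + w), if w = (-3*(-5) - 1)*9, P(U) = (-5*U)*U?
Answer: -393/53 ≈ -7.4151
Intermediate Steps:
P(U) = -5*U²
w = 126 (w = (15 - 1)*9 = 14*9 = 126)
(-17 - 1*(-10)) - 44/(P(2) + w) = (-17 - 1*(-10)) - 44/(-5*2² + 126) = (-17 + 10) - 44/(-5*4 + 126) = -7 - 44/(-20 + 126) = -7 - 44/106 = -7 + (1/106)*(-44) = -7 - 22/53 = -393/53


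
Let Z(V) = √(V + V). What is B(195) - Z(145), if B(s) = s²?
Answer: 38025 - √290 ≈ 38008.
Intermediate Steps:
Z(V) = √2*√V (Z(V) = √(2*V) = √2*√V)
B(195) - Z(145) = 195² - √2*√145 = 38025 - √290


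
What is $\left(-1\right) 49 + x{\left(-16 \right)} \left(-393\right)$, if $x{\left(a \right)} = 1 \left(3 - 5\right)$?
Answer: $737$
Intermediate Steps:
$x{\left(a \right)} = -2$ ($x{\left(a \right)} = 1 \left(-2\right) = -2$)
$\left(-1\right) 49 + x{\left(-16 \right)} \left(-393\right) = \left(-1\right) 49 - -786 = -49 + 786 = 737$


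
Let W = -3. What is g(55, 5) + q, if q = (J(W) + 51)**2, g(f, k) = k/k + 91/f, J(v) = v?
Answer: 126866/55 ≈ 2306.7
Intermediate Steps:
g(f, k) = 1 + 91/f
q = 2304 (q = (-3 + 51)**2 = 48**2 = 2304)
g(55, 5) + q = (91 + 55)/55 + 2304 = (1/55)*146 + 2304 = 146/55 + 2304 = 126866/55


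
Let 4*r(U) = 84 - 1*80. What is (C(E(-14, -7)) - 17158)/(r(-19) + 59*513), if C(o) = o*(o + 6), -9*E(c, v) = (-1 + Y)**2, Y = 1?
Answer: -373/658 ≈ -0.56687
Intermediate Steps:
E(c, v) = 0 (E(c, v) = -(-1 + 1)**2/9 = -1/9*0**2 = -1/9*0 = 0)
r(U) = 1 (r(U) = (84 - 1*80)/4 = (84 - 80)/4 = (1/4)*4 = 1)
C(o) = o*(6 + o)
(C(E(-14, -7)) - 17158)/(r(-19) + 59*513) = (0*(6 + 0) - 17158)/(1 + 59*513) = (0*6 - 17158)/(1 + 30267) = (0 - 17158)/30268 = -17158*1/30268 = -373/658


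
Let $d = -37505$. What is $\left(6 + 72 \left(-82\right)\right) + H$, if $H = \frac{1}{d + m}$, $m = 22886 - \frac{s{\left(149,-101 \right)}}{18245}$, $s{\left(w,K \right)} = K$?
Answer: $- \frac{1573135539737}{266723554} \approx -5898.0$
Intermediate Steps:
$m = \frac{417555171}{18245}$ ($m = 22886 - - \frac{101}{18245} = 22886 + \frac{101}{18245} = \frac{417555171}{18245} \approx 22886.0$)
$H = - \frac{18245}{266723554}$ ($H = \frac{1}{-37505 + \frac{417555171}{18245}} = \frac{1}{- \frac{266723554}{18245}} = - \frac{18245}{266723554} \approx -6.8404 \cdot 10^{-5}$)
$\left(6 + 72 \left(-82\right)\right) + H = \left(6 + 72 \left(-82\right)\right) - \frac{18245}{266723554} = \left(6 - 5904\right) - \frac{18245}{266723554} = -5898 - \frac{18245}{266723554} = - \frac{1573135539737}{266723554}$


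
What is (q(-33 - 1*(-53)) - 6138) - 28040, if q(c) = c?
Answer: -34158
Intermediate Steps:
(q(-33 - 1*(-53)) - 6138) - 28040 = ((-33 - 1*(-53)) - 6138) - 28040 = ((-33 + 53) - 6138) - 28040 = (20 - 6138) - 28040 = -6118 - 28040 = -34158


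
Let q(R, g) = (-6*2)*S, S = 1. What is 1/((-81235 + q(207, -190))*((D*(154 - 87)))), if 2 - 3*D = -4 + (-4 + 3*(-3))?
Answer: -3/103427431 ≈ -2.9006e-8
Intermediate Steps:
q(R, g) = -12 (q(R, g) = -6*2*1 = -12*1 = -12)
D = 19/3 (D = 2/3 - (-4 + (-4 + 3*(-3)))/3 = 2/3 - (-4 + (-4 - 9))/3 = 2/3 - (-4 - 13)/3 = 2/3 - 1/3*(-17) = 2/3 + 17/3 = 19/3 ≈ 6.3333)
1/((-81235 + q(207, -190))*((D*(154 - 87)))) = 1/((-81235 - 12)*((19*(154 - 87)/3))) = 1/((-81247)*(((19/3)*67))) = -1/(81247*1273/3) = -1/81247*3/1273 = -3/103427431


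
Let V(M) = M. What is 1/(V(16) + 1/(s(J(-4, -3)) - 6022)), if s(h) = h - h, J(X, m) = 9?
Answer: 6022/96351 ≈ 0.062501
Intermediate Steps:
s(h) = 0
1/(V(16) + 1/(s(J(-4, -3)) - 6022)) = 1/(16 + 1/(0 - 6022)) = 1/(16 + 1/(-6022)) = 1/(16 - 1/6022) = 1/(96351/6022) = 6022/96351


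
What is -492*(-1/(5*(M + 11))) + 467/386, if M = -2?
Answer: 70309/5790 ≈ 12.143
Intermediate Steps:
-492*(-1/(5*(M + 11))) + 467/386 = -492*(-1/(5*(-2 + 11))) + 467/386 = -492/((-5*9)) + 467*(1/386) = -492/(-45) + 467/386 = -492*(-1/45) + 467/386 = 164/15 + 467/386 = 70309/5790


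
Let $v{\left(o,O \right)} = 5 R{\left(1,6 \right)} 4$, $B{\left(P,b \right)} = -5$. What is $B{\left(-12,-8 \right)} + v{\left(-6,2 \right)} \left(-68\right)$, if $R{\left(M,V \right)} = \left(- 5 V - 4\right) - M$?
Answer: $47595$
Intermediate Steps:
$R{\left(M,V \right)} = -4 - M - 5 V$ ($R{\left(M,V \right)} = \left(-4 - 5 V\right) - M = -4 - M - 5 V$)
$v{\left(o,O \right)} = -700$ ($v{\left(o,O \right)} = 5 \left(-4 - 1 - 30\right) 4 = 5 \left(-35\right) 4 = \left(-175\right) 4 = -700$)
$B{\left(-12,-8 \right)} + v{\left(-6,2 \right)} \left(-68\right) = -5 - -47600 = -5 + 47600 = 47595$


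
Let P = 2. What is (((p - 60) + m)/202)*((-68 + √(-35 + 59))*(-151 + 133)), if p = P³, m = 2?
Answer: -30600/101 + 900*√6/101 ≈ -281.14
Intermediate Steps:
p = 8 (p = 2³ = 8)
(((p - 60) + m)/202)*((-68 + √(-35 + 59))*(-151 + 133)) = (((8 - 60) + 2)/202)*((-68 + √(-35 + 59))*(-151 + 133)) = ((-52 + 2)*(1/202))*((-68 + √24)*(-18)) = (-50*1/202)*((-68 + 2*√6)*(-18)) = -25*(1224 - 36*√6)/101 = -30600/101 + 900*√6/101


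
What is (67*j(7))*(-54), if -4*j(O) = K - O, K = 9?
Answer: 1809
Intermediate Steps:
j(O) = -9/4 + O/4 (j(O) = -(9 - O)/4 = -9/4 + O/4)
(67*j(7))*(-54) = (67*(-9/4 + (¼)*7))*(-54) = (67*(-9/4 + 7/4))*(-54) = (67*(-½))*(-54) = -67/2*(-54) = 1809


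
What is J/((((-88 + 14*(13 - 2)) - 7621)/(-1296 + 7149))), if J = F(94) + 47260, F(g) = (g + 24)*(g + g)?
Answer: -406455732/7555 ≈ -53800.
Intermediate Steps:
F(g) = 2*g*(24 + g) (F(g) = (24 + g)*(2*g) = 2*g*(24 + g))
J = 69444 (J = 2*94*(24 + 94) + 47260 = 2*94*118 + 47260 = 22184 + 47260 = 69444)
J/((((-88 + 14*(13 - 2)) - 7621)/(-1296 + 7149))) = 69444/((((-88 + 14*(13 - 2)) - 7621)/(-1296 + 7149))) = 69444/((((-88 + 14*11) - 7621)/5853)) = 69444/((((-88 + 154) - 7621)*(1/5853))) = 69444/(((66 - 7621)*(1/5853))) = 69444/((-7555*1/5853)) = 69444/(-7555/5853) = 69444*(-5853/7555) = -406455732/7555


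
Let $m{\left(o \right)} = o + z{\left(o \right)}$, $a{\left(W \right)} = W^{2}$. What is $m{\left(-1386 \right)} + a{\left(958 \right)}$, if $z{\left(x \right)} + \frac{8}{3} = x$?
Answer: $\frac{2744968}{3} \approx 9.1499 \cdot 10^{5}$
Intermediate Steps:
$z{\left(x \right)} = - \frac{8}{3} + x$
$m{\left(o \right)} = - \frac{8}{3} + 2 o$ ($m{\left(o \right)} = o + \left(- \frac{8}{3} + o\right) = - \frac{8}{3} + 2 o$)
$m{\left(-1386 \right)} + a{\left(958 \right)} = \left(- \frac{8}{3} + 2 \left(-1386\right)\right) + 958^{2} = \left(- \frac{8}{3} - 2772\right) + 917764 = - \frac{8324}{3} + 917764 = \frac{2744968}{3}$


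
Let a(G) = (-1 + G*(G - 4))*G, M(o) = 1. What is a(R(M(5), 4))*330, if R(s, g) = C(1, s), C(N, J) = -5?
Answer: -72600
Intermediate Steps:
R(s, g) = -5
a(G) = G*(-1 + G*(-4 + G)) (a(G) = (-1 + G*(-4 + G))*G = G*(-1 + G*(-4 + G)))
a(R(M(5), 4))*330 = -5*(-1 + (-5)² - 4*(-5))*330 = -5*(-1 + 25 + 20)*330 = -5*44*330 = -220*330 = -72600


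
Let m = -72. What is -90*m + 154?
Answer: 6634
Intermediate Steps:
-90*m + 154 = -90*(-72) + 154 = 6480 + 154 = 6634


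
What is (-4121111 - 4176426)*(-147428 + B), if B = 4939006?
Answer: -39758295743386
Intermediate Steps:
(-4121111 - 4176426)*(-147428 + B) = (-4121111 - 4176426)*(-147428 + 4939006) = -8297537*4791578 = -39758295743386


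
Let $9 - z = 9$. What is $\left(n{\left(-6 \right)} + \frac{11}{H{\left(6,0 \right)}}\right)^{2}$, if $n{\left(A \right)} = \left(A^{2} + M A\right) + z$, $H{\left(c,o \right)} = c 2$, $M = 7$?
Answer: $\frac{3721}{144} \approx 25.84$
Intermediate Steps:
$z = 0$ ($z = 9 - 9 = 0$)
$H{\left(c,o \right)} = 2 c$
$n{\left(A \right)} = A^{2} + 7 A$ ($n{\left(A \right)} = \left(A^{2} + 7 A\right) + 0 = A^{2} + 7 A$)
$\left(n{\left(-6 \right)} + \frac{11}{H{\left(6,0 \right)}}\right)^{2} = \left(- 6 \left(7 - 6\right) + \frac{11}{2 \cdot 6}\right)^{2} = \left(\left(-6\right) 1 + \frac{11}{12}\right)^{2} = \left(-6 + 11 \cdot \frac{1}{12}\right)^{2} = \left(-6 + \frac{11}{12}\right)^{2} = \left(- \frac{61}{12}\right)^{2} = \frac{3721}{144}$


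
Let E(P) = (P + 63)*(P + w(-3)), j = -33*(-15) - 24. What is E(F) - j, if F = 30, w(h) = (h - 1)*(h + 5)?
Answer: 1575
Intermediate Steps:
w(h) = (-1 + h)*(5 + h)
j = 471 (j = 495 - 24 = 471)
E(P) = (-8 + P)*(63 + P) (E(P) = (P + 63)*(P + (-5 + (-3)² + 4*(-3))) = (63 + P)*(P + (-5 + 9 - 12)) = (63 + P)*(P - 8) = (63 + P)*(-8 + P) = (-8 + P)*(63 + P))
E(F) - j = (-504 + 30² + 55*30) - 1*471 = (-504 + 900 + 1650) - 471 = 2046 - 471 = 1575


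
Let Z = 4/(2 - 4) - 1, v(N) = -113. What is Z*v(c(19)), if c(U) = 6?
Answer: 339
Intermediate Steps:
Z = -3 (Z = 4/(-2) - 1 = -1/2*4 - 1 = -2 - 1 = -3)
Z*v(c(19)) = -3*(-113) = 339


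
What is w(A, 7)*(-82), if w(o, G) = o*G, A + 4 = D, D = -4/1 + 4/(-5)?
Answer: 25256/5 ≈ 5051.2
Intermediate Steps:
D = -24/5 (D = -4*1 + 4*(-⅕) = -4 - ⅘ = -24/5 ≈ -4.8000)
A = -44/5 (A = -4 - 24/5 = -44/5 ≈ -8.8000)
w(o, G) = G*o
w(A, 7)*(-82) = (7*(-44/5))*(-82) = -308/5*(-82) = 25256/5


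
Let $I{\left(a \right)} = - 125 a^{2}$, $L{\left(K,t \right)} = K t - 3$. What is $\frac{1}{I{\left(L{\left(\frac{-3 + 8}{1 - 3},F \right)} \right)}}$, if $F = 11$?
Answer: $- \frac{4}{465125} \approx -8.5998 \cdot 10^{-6}$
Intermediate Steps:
$L{\left(K,t \right)} = -3 + K t$
$\frac{1}{I{\left(L{\left(\frac{-3 + 8}{1 - 3},F \right)} \right)}} = \frac{1}{\left(-125\right) \left(-3 + \frac{-3 + 8}{1 - 3} \cdot 11\right)^{2}} = \frac{1}{\left(-125\right) \left(-3 + \frac{5}{-2} \cdot 11\right)^{2}} = \frac{1}{\left(-125\right) \left(-3 + 5 \left(- \frac{1}{2}\right) 11\right)^{2}} = \frac{1}{\left(-125\right) \left(-3 - \frac{55}{2}\right)^{2}} = \frac{1}{\left(-125\right) \left(- \frac{61}{2}\right)^{2}} = \frac{1}{\left(-125\right) \frac{3721}{4}} = \frac{1}{- \frac{465125}{4}} = - \frac{4}{465125}$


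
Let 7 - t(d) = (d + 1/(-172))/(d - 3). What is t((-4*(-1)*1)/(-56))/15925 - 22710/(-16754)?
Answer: 668919398711/493326975050 ≈ 1.3559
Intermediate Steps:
t(d) = 7 - (-1/172 + d)/(-3 + d) (t(d) = 7 - (d + 1/(-172))/(d - 3) = 7 - (d - 1/172)/(-3 + d) = 7 - (-1/172 + d)/(-3 + d))
t((-4*(-1)*1)/(-56))/15925 - 22710/(-16754) = ((-3611 + 1032*((-4*(-1)*1)/(-56)))/(172*(-3 + (-4*(-1)*1)/(-56))))/15925 - 22710/(-16754) = ((-3611 + 1032*((4*1)*(-1/56)))/(172*(-3 + (4*1)*(-1/56))))*(1/15925) - 22710*(-1/16754) = ((-3611 + 1032*(4*(-1/56)))/(172*(-3 + 4*(-1/56))))*(1/15925) + 11355/8377 = ((-3611 + 1032*(-1/14))/(172*(-3 - 1/14)))*(1/15925) + 11355/8377 = ((-3611 - 516/7)/(172*(-43/14)))*(1/15925) + 11355/8377 = ((1/172)*(-14/43)*(-25793/7))*(1/15925) + 11355/8377 = (25793/3698)*(1/15925) + 11355/8377 = 25793/58890650 + 11355/8377 = 668919398711/493326975050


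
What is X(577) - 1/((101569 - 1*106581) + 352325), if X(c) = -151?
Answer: -52444264/347313 ≈ -151.00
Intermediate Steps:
X(577) - 1/((101569 - 1*106581) + 352325) = -151 - 1/((101569 - 1*106581) + 352325) = -151 - 1/((101569 - 106581) + 352325) = -151 - 1/(-5012 + 352325) = -151 - 1/347313 = -52444264/347313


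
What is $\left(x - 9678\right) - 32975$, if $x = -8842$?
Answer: $-51495$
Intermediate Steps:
$\left(x - 9678\right) - 32975 = \left(-8842 - 9678\right) - 32975 = -18520 - 32975 = -51495$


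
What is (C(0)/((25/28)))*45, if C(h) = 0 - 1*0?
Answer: 0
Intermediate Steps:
C(h) = 0 (C(h) = 0 + 0 = 0)
(C(0)/((25/28)))*45 = (0/((25/28)))*45 = (0/((25*(1/28))))*45 = (0/(25/28))*45 = (0*(28/25))*45 = 0*45 = 0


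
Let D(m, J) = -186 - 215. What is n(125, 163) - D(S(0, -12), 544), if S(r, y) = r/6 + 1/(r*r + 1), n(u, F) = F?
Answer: 564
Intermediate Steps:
S(r, y) = 1/(1 + r²) + r/6 (S(r, y) = r*(⅙) + 1/(r² + 1) = r/6 + 1/(1 + r²) = 1/(1 + r²) + r/6)
D(m, J) = -401
n(125, 163) - D(S(0, -12), 544) = 163 - 1*(-401) = 163 + 401 = 564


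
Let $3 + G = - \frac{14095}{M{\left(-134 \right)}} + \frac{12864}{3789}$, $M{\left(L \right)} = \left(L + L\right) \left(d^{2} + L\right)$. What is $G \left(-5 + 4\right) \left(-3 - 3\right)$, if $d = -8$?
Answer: $- \frac{1688149}{789796} \approx -2.1375$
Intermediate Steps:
$M{\left(L \right)} = 2 L \left(64 + L\right)$ ($M{\left(L \right)} = \left(L + L\right) \left(\left(-8\right)^{2} + L\right) = 2 L \left(64 + L\right)$)
$G = - \frac{1688149}{4738776}$ ($G = -3 + \left(- \frac{14095}{2 \left(-134\right) \left(64 - 134\right)} + \frac{12864}{3789}\right) = -3 + \left(- \frac{14095}{2 \left(-134\right) \left(-70\right)} + 12864 \cdot \frac{1}{3789}\right) = -3 + \left(- \frac{14095}{18760} + \frac{4288}{1263}\right) = -3 + \left(\left(-14095\right) \frac{1}{18760} + \frac{4288}{1263}\right) = -3 + \left(- \frac{2819}{3752} + \frac{4288}{1263}\right) = -3 + \frac{12528179}{4738776} = - \frac{1688149}{4738776} \approx -0.35624$)
$G \left(-5 + 4\right) \left(-3 - 3\right) = - \frac{1688149 \left(-5 + 4\right) \left(-3 - 3\right)}{4738776} = - \frac{1688149 \left(\left(-1\right) \left(-6\right)\right)}{4738776} = \left(- \frac{1688149}{4738776}\right) 6 = - \frac{1688149}{789796}$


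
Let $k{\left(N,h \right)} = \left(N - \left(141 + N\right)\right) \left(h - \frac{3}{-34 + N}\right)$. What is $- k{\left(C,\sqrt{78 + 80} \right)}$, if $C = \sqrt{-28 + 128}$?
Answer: $\frac{141}{8} + 141 \sqrt{158} \approx 1790.0$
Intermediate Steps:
$C = 10$ ($C = \sqrt{100} = 10$)
$k{\left(N,h \right)} = - 141 h + \frac{423}{-34 + N}$ ($k{\left(N,h \right)} = - 141 \left(h - \frac{3}{-34 + N}\right) = - 141 h + \frac{423}{-34 + N}$)
$- k{\left(C,\sqrt{78 + 80} \right)} = - \frac{141 \left(3 + 34 \sqrt{78 + 80} - 10 \sqrt{78 + 80}\right)}{-34 + 10} = - \frac{141 \left(3 + 34 \sqrt{158} - 10 \sqrt{158}\right)}{-24} = - \frac{141 \left(-1\right) \left(3 + 34 \sqrt{158} - 10 \sqrt{158}\right)}{24} = - \frac{141 \left(-1\right) \left(3 + 24 \sqrt{158}\right)}{24} = - (- \frac{141}{8} - 141 \sqrt{158}) = \frac{141}{8} + 141 \sqrt{158}$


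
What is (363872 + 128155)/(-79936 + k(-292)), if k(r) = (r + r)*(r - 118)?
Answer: 164009/53168 ≈ 3.0847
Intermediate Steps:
k(r) = 2*r*(-118 + r) (k(r) = (2*r)*(-118 + r) = 2*r*(-118 + r))
(363872 + 128155)/(-79936 + k(-292)) = (363872 + 128155)/(-79936 + 2*(-292)*(-118 - 292)) = 492027/(-79936 + 2*(-292)*(-410)) = 492027/(-79936 + 239440) = 492027/159504 = 492027*(1/159504) = 164009/53168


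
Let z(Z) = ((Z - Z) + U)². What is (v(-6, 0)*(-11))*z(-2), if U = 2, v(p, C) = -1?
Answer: 44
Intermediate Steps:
z(Z) = 4 (z(Z) = ((Z - Z) + 2)² = (0 + 2)² = 2² = 4)
(v(-6, 0)*(-11))*z(-2) = -1*(-11)*4 = 11*4 = 44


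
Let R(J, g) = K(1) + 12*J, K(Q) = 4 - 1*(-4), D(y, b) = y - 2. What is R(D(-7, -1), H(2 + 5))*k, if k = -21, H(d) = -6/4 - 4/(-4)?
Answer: 2100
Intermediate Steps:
D(y, b) = -2 + y
H(d) = -½ (H(d) = -6*¼ - 4*(-¼) = -3/2 + 1 = -½)
K(Q) = 8 (K(Q) = 4 + 4 = 8)
R(J, g) = 8 + 12*J
R(D(-7, -1), H(2 + 5))*k = (8 + 12*(-2 - 7))*(-21) = (8 + 12*(-9))*(-21) = (8 - 108)*(-21) = -100*(-21) = 2100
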